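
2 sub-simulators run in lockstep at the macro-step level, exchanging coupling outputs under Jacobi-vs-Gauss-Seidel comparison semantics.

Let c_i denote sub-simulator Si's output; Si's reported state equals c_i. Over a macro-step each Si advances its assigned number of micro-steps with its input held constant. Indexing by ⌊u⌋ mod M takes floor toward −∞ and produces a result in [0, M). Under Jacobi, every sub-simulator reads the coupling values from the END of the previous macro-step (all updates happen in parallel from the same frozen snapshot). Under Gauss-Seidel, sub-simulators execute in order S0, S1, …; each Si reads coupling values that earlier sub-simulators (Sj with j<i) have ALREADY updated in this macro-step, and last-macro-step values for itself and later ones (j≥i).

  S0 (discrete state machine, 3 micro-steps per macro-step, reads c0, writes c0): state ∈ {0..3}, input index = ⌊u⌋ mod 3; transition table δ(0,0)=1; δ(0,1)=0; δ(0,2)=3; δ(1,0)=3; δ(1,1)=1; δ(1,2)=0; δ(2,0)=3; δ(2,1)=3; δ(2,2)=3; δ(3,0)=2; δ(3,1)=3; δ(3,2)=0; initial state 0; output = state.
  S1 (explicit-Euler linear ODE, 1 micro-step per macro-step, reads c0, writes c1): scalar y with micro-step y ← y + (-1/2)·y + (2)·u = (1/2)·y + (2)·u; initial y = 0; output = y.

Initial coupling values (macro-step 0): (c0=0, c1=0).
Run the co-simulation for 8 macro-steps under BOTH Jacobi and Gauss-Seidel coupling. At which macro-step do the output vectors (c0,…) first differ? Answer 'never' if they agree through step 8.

[Jacobi] macro 1: S0 reads c0=0 → after 3×micro: 2; S1 reads c0=0 → after 1×micro: 0 ⇒ (c0=2, c1=0)
[Jacobi] macro 2: S0 reads c0=2 → after 3×micro: 3; S1 reads c0=2 → after 1×micro: 4 ⇒ (c0=3, c1=4)
[Jacobi] macro 3: S0 reads c0=3 → after 3×micro: 2; S1 reads c0=3 → after 1×micro: 8 ⇒ (c0=2, c1=8)
[Jacobi] macro 4: S0 reads c0=2 → after 3×micro: 3; S1 reads c0=2 → after 1×micro: 8 ⇒ (c0=3, c1=8)
[Jacobi] macro 5: S0 reads c0=3 → after 3×micro: 2; S1 reads c0=3 → after 1×micro: 10 ⇒ (c0=2, c1=10)
[Jacobi] macro 6: S0 reads c0=2 → after 3×micro: 3; S1 reads c0=2 → after 1×micro: 9 ⇒ (c0=3, c1=9)
[Jacobi] macro 7: S0 reads c0=3 → after 3×micro: 2; S1 reads c0=3 → after 1×micro: 21/2 ⇒ (c0=2, c1=21/2)
[Jacobi] macro 8: S0 reads c0=2 → after 3×micro: 3; S1 reads c0=2 → after 1×micro: 37/4 ⇒ (c0=3, c1=37/4)
[Gauss-Seidel] macro 1: S0 reads c0=0 → after 3×micro: 2; S1 reads c0=2 → after 1×micro: 4 ⇒ (c0=2, c1=4)
[Gauss-Seidel] macro 2: S0 reads c0=2 → after 3×micro: 3; S1 reads c0=3 → after 1×micro: 8 ⇒ (c0=3, c1=8)
[Gauss-Seidel] macro 3: S0 reads c0=3 → after 3×micro: 2; S1 reads c0=2 → after 1×micro: 8 ⇒ (c0=2, c1=8)
[Gauss-Seidel] macro 4: S0 reads c0=2 → after 3×micro: 3; S1 reads c0=3 → after 1×micro: 10 ⇒ (c0=3, c1=10)
[Gauss-Seidel] macro 5: S0 reads c0=3 → after 3×micro: 2; S1 reads c0=2 → after 1×micro: 9 ⇒ (c0=2, c1=9)
[Gauss-Seidel] macro 6: S0 reads c0=2 → after 3×micro: 3; S1 reads c0=3 → after 1×micro: 21/2 ⇒ (c0=3, c1=21/2)
[Gauss-Seidel] macro 7: S0 reads c0=3 → after 3×micro: 2; S1 reads c0=2 → after 1×micro: 37/4 ⇒ (c0=2, c1=37/4)
[Gauss-Seidel] macro 8: S0 reads c0=2 → after 3×micro: 3; S1 reads c0=3 → after 1×micro: 85/8 ⇒ (c0=3, c1=85/8)

first divergence at macro-step: 1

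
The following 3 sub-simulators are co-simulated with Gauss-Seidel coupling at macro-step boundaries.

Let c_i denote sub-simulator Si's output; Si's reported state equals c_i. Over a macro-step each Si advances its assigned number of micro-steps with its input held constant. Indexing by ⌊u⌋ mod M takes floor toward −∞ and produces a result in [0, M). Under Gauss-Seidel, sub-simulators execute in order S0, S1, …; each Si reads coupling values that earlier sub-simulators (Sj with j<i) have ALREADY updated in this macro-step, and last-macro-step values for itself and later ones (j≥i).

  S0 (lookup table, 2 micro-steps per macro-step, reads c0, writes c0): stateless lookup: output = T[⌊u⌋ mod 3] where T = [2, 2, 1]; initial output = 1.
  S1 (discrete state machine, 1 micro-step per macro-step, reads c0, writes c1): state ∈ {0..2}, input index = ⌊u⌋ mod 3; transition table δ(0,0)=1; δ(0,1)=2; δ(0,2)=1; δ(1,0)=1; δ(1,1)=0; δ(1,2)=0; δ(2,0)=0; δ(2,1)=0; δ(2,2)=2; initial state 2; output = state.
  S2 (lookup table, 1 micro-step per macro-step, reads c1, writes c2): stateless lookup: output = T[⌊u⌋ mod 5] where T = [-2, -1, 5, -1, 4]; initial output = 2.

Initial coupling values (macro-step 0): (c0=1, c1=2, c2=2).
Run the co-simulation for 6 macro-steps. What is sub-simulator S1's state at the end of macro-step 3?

macro 1: S0 reads c0=1 → after 2×micro: 2; S1 reads c0=2 → after 1×micro: 2; S2 reads c1=2 → after 1×micro: 5 ⇒ (c0=2, c1=2, c2=5)
macro 2: S0 reads c0=2 → after 2×micro: 1; S1 reads c0=1 → after 1×micro: 0; S2 reads c1=0 → after 1×micro: -2 ⇒ (c0=1, c1=0, c2=-2)
macro 3: S0 reads c0=1 → after 2×micro: 2; S1 reads c0=2 → after 1×micro: 1; S2 reads c1=1 → after 1×micro: -1 ⇒ (c0=2, c1=1, c2=-1)
macro 4: S0 reads c0=2 → after 2×micro: 1; S1 reads c0=1 → after 1×micro: 0; S2 reads c1=0 → after 1×micro: -2 ⇒ (c0=1, c1=0, c2=-2)
macro 5: S0 reads c0=1 → after 2×micro: 2; S1 reads c0=2 → after 1×micro: 1; S2 reads c1=1 → after 1×micro: -1 ⇒ (c0=2, c1=1, c2=-1)
macro 6: S0 reads c0=2 → after 2×micro: 1; S1 reads c0=1 → after 1×micro: 0; S2 reads c1=0 → after 1×micro: -2 ⇒ (c0=1, c1=0, c2=-2)

S1 state at macro-step 3 = 1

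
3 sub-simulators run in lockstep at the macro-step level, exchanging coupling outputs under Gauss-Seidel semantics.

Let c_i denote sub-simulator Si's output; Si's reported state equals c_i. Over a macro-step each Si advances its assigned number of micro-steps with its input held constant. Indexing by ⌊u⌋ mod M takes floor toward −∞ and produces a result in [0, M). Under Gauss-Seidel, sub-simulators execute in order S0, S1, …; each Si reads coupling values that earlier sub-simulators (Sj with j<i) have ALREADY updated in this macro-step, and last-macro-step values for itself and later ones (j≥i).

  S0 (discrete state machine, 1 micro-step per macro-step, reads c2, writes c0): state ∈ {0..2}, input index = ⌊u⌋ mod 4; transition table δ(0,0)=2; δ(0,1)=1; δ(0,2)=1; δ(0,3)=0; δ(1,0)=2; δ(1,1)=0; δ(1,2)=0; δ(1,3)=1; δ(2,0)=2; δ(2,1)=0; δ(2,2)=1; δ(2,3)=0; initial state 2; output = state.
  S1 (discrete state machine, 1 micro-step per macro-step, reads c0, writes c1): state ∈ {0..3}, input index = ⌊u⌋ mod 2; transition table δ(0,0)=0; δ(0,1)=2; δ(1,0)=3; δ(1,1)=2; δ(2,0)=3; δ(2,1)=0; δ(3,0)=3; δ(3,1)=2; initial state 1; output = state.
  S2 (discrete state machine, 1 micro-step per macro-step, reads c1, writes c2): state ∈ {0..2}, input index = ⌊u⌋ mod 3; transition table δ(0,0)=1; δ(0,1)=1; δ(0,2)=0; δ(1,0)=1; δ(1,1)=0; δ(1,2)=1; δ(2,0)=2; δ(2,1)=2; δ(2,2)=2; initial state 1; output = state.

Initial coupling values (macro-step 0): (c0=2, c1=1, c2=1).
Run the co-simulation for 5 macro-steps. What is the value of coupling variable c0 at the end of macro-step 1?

macro 1: S0 reads c2=1 → after 1×micro: 0; S1 reads c0=0 → after 1×micro: 3; S2 reads c1=3 → after 1×micro: 1 ⇒ (c0=0, c1=3, c2=1)
macro 2: S0 reads c2=1 → after 1×micro: 1; S1 reads c0=1 → after 1×micro: 2; S2 reads c1=2 → after 1×micro: 1 ⇒ (c0=1, c1=2, c2=1)
macro 3: S0 reads c2=1 → after 1×micro: 0; S1 reads c0=0 → after 1×micro: 3; S2 reads c1=3 → after 1×micro: 1 ⇒ (c0=0, c1=3, c2=1)
macro 4: S0 reads c2=1 → after 1×micro: 1; S1 reads c0=1 → after 1×micro: 2; S2 reads c1=2 → after 1×micro: 1 ⇒ (c0=1, c1=2, c2=1)
macro 5: S0 reads c2=1 → after 1×micro: 0; S1 reads c0=0 → after 1×micro: 3; S2 reads c1=3 → after 1×micro: 1 ⇒ (c0=0, c1=3, c2=1)

c0 at macro-step 1 = 0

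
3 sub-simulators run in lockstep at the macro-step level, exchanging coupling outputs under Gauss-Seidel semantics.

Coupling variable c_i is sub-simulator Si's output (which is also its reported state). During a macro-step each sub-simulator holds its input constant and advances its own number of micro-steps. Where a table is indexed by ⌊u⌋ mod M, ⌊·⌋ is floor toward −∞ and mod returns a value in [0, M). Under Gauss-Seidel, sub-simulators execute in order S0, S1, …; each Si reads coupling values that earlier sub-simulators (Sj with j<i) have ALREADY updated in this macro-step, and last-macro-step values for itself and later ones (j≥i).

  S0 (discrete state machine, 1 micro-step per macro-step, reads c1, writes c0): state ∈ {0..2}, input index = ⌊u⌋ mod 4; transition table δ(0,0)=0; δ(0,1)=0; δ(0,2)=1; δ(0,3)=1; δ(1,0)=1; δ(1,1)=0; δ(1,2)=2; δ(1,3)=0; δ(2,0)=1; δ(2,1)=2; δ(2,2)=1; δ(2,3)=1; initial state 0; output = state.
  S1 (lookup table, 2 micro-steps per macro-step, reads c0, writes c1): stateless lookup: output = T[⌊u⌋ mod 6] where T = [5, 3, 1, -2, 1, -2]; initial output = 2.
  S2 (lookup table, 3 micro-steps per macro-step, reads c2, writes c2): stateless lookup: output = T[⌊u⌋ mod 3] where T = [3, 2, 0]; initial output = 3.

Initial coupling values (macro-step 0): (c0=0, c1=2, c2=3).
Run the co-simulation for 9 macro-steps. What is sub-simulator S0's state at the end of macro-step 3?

macro 1: S0 reads c1=2 → after 1×micro: 1; S1 reads c0=1 → after 2×micro: 3; S2 reads c2=3 → after 3×micro: 3 ⇒ (c0=1, c1=3, c2=3)
macro 2: S0 reads c1=3 → after 1×micro: 0; S1 reads c0=0 → after 2×micro: 5; S2 reads c2=3 → after 3×micro: 3 ⇒ (c0=0, c1=5, c2=3)
macro 3: S0 reads c1=5 → after 1×micro: 0; S1 reads c0=0 → after 2×micro: 5; S2 reads c2=3 → after 3×micro: 3 ⇒ (c0=0, c1=5, c2=3)
macro 4: S0 reads c1=5 → after 1×micro: 0; S1 reads c0=0 → after 2×micro: 5; S2 reads c2=3 → after 3×micro: 3 ⇒ (c0=0, c1=5, c2=3)
macro 5: S0 reads c1=5 → after 1×micro: 0; S1 reads c0=0 → after 2×micro: 5; S2 reads c2=3 → after 3×micro: 3 ⇒ (c0=0, c1=5, c2=3)
macro 6: S0 reads c1=5 → after 1×micro: 0; S1 reads c0=0 → after 2×micro: 5; S2 reads c2=3 → after 3×micro: 3 ⇒ (c0=0, c1=5, c2=3)
macro 7: S0 reads c1=5 → after 1×micro: 0; S1 reads c0=0 → after 2×micro: 5; S2 reads c2=3 → after 3×micro: 3 ⇒ (c0=0, c1=5, c2=3)
macro 8: S0 reads c1=5 → after 1×micro: 0; S1 reads c0=0 → after 2×micro: 5; S2 reads c2=3 → after 3×micro: 3 ⇒ (c0=0, c1=5, c2=3)
macro 9: S0 reads c1=5 → after 1×micro: 0; S1 reads c0=0 → after 2×micro: 5; S2 reads c2=3 → after 3×micro: 3 ⇒ (c0=0, c1=5, c2=3)

S0 state at macro-step 3 = 0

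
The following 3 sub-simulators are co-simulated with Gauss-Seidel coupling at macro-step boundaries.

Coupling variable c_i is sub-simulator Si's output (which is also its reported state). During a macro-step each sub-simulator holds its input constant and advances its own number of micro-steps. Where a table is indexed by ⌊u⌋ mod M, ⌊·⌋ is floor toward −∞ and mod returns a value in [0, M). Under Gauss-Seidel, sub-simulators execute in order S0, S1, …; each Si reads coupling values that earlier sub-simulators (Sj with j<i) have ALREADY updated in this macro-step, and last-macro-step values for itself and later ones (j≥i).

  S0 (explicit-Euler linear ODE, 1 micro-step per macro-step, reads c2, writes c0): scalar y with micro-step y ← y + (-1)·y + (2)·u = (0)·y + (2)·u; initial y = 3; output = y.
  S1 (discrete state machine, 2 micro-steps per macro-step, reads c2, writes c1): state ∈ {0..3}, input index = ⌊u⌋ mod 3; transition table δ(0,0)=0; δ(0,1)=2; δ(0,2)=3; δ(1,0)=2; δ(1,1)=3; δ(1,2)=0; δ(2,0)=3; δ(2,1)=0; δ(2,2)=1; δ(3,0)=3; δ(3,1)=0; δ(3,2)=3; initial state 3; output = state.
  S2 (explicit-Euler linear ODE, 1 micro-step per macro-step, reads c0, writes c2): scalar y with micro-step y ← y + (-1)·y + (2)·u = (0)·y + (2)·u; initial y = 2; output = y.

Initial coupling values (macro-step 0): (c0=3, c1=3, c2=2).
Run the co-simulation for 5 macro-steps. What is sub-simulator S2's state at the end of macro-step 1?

macro 1: S0 reads c2=2 → after 1×micro: 4; S1 reads c2=2 → after 2×micro: 3; S2 reads c0=4 → after 1×micro: 8 ⇒ (c0=4, c1=3, c2=8)
macro 2: S0 reads c2=8 → after 1×micro: 16; S1 reads c2=8 → after 2×micro: 3; S2 reads c0=16 → after 1×micro: 32 ⇒ (c0=16, c1=3, c2=32)
macro 3: S0 reads c2=32 → after 1×micro: 64; S1 reads c2=32 → after 2×micro: 3; S2 reads c0=64 → after 1×micro: 128 ⇒ (c0=64, c1=3, c2=128)
macro 4: S0 reads c2=128 → after 1×micro: 256; S1 reads c2=128 → after 2×micro: 3; S2 reads c0=256 → after 1×micro: 512 ⇒ (c0=256, c1=3, c2=512)
macro 5: S0 reads c2=512 → after 1×micro: 1024; S1 reads c2=512 → after 2×micro: 3; S2 reads c0=1024 → after 1×micro: 2048 ⇒ (c0=1024, c1=3, c2=2048)

S2 state at macro-step 1 = 8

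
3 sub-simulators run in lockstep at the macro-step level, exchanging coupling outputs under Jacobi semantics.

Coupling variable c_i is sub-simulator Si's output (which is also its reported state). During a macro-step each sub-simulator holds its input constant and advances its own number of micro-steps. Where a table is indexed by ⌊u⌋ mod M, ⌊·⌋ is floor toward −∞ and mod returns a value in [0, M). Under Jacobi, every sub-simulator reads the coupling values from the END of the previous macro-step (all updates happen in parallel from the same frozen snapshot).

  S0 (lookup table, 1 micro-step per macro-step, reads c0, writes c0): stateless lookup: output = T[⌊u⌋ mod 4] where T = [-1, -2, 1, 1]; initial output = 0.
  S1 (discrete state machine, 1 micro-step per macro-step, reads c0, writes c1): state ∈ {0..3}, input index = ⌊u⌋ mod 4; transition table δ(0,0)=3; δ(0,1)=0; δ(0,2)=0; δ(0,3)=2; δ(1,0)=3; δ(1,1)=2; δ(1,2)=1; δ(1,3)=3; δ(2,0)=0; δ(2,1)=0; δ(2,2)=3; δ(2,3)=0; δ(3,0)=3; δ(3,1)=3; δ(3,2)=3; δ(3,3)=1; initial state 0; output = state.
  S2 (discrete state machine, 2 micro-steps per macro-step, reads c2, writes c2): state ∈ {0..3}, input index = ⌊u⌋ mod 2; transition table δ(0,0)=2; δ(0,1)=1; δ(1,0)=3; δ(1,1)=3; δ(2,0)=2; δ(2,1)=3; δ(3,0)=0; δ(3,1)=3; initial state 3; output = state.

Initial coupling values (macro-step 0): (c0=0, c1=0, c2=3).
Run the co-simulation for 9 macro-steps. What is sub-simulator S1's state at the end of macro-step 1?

S1 state at macro-step 1 = 3

macro 1: S0 reads c0=0 → after 1×micro: -1; S1 reads c0=0 → after 1×micro: 3; S2 reads c2=3 → after 2×micro: 3 ⇒ (c0=-1, c1=3, c2=3)
macro 2: S0 reads c0=-1 → after 1×micro: 1; S1 reads c0=-1 → after 1×micro: 1; S2 reads c2=3 → after 2×micro: 3 ⇒ (c0=1, c1=1, c2=3)
macro 3: S0 reads c0=1 → after 1×micro: -2; S1 reads c0=1 → after 1×micro: 2; S2 reads c2=3 → after 2×micro: 3 ⇒ (c0=-2, c1=2, c2=3)
macro 4: S0 reads c0=-2 → after 1×micro: 1; S1 reads c0=-2 → after 1×micro: 3; S2 reads c2=3 → after 2×micro: 3 ⇒ (c0=1, c1=3, c2=3)
macro 5: S0 reads c0=1 → after 1×micro: -2; S1 reads c0=1 → after 1×micro: 3; S2 reads c2=3 → after 2×micro: 3 ⇒ (c0=-2, c1=3, c2=3)
macro 6: S0 reads c0=-2 → after 1×micro: 1; S1 reads c0=-2 → after 1×micro: 3; S2 reads c2=3 → after 2×micro: 3 ⇒ (c0=1, c1=3, c2=3)
macro 7: S0 reads c0=1 → after 1×micro: -2; S1 reads c0=1 → after 1×micro: 3; S2 reads c2=3 → after 2×micro: 3 ⇒ (c0=-2, c1=3, c2=3)
macro 8: S0 reads c0=-2 → after 1×micro: 1; S1 reads c0=-2 → after 1×micro: 3; S2 reads c2=3 → after 2×micro: 3 ⇒ (c0=1, c1=3, c2=3)
macro 9: S0 reads c0=1 → after 1×micro: -2; S1 reads c0=1 → after 1×micro: 3; S2 reads c2=3 → after 2×micro: 3 ⇒ (c0=-2, c1=3, c2=3)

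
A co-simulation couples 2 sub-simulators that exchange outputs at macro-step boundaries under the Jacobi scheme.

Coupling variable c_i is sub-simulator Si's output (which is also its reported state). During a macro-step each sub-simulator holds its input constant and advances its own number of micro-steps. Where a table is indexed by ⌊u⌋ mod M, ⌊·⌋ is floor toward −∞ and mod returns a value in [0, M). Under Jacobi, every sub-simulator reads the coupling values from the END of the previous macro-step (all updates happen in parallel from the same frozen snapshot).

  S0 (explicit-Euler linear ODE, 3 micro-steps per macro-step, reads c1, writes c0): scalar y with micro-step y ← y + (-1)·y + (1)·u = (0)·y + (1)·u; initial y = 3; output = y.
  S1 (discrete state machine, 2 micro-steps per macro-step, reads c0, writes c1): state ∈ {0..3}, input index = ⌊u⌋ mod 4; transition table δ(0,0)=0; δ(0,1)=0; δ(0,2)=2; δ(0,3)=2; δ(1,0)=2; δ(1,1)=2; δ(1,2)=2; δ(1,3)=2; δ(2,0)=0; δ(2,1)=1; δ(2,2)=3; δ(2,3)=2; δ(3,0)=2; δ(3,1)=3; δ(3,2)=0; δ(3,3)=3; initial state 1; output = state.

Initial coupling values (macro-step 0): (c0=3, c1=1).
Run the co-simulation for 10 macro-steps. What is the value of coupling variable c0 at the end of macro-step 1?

c0 at macro-step 1 = 1

macro 1: S0 reads c1=1 → after 3×micro: 1; S1 reads c0=3 → after 2×micro: 2 ⇒ (c0=1, c1=2)
macro 2: S0 reads c1=2 → after 3×micro: 2; S1 reads c0=1 → after 2×micro: 2 ⇒ (c0=2, c1=2)
macro 3: S0 reads c1=2 → after 3×micro: 2; S1 reads c0=2 → after 2×micro: 0 ⇒ (c0=2, c1=0)
macro 4: S0 reads c1=0 → after 3×micro: 0; S1 reads c0=2 → after 2×micro: 3 ⇒ (c0=0, c1=3)
macro 5: S0 reads c1=3 → after 3×micro: 3; S1 reads c0=0 → after 2×micro: 0 ⇒ (c0=3, c1=0)
macro 6: S0 reads c1=0 → after 3×micro: 0; S1 reads c0=3 → after 2×micro: 2 ⇒ (c0=0, c1=2)
macro 7: S0 reads c1=2 → after 3×micro: 2; S1 reads c0=0 → after 2×micro: 0 ⇒ (c0=2, c1=0)
macro 8: S0 reads c1=0 → after 3×micro: 0; S1 reads c0=2 → after 2×micro: 3 ⇒ (c0=0, c1=3)
macro 9: S0 reads c1=3 → after 3×micro: 3; S1 reads c0=0 → after 2×micro: 0 ⇒ (c0=3, c1=0)
macro 10: S0 reads c1=0 → after 3×micro: 0; S1 reads c0=3 → after 2×micro: 2 ⇒ (c0=0, c1=2)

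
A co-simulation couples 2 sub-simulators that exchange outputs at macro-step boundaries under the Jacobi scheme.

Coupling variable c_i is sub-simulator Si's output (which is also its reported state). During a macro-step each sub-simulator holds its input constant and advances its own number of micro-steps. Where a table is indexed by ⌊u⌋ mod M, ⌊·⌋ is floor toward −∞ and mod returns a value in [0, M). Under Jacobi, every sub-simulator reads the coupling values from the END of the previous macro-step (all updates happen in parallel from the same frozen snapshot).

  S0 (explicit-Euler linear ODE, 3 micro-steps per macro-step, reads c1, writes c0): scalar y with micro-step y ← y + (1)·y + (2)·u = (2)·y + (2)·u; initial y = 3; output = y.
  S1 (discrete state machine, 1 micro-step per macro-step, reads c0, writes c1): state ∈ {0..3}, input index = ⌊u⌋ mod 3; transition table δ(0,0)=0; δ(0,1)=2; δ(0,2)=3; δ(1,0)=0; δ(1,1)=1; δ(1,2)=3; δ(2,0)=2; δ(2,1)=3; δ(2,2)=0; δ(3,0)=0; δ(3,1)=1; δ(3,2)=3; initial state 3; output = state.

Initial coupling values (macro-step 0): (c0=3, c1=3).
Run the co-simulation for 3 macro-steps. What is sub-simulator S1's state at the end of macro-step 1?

macro 1: S0 reads c1=3 → after 3×micro: 66; S1 reads c0=3 → after 1×micro: 0 ⇒ (c0=66, c1=0)
macro 2: S0 reads c1=0 → after 3×micro: 528; S1 reads c0=66 → after 1×micro: 0 ⇒ (c0=528, c1=0)
macro 3: S0 reads c1=0 → after 3×micro: 4224; S1 reads c0=528 → after 1×micro: 0 ⇒ (c0=4224, c1=0)

S1 state at macro-step 1 = 0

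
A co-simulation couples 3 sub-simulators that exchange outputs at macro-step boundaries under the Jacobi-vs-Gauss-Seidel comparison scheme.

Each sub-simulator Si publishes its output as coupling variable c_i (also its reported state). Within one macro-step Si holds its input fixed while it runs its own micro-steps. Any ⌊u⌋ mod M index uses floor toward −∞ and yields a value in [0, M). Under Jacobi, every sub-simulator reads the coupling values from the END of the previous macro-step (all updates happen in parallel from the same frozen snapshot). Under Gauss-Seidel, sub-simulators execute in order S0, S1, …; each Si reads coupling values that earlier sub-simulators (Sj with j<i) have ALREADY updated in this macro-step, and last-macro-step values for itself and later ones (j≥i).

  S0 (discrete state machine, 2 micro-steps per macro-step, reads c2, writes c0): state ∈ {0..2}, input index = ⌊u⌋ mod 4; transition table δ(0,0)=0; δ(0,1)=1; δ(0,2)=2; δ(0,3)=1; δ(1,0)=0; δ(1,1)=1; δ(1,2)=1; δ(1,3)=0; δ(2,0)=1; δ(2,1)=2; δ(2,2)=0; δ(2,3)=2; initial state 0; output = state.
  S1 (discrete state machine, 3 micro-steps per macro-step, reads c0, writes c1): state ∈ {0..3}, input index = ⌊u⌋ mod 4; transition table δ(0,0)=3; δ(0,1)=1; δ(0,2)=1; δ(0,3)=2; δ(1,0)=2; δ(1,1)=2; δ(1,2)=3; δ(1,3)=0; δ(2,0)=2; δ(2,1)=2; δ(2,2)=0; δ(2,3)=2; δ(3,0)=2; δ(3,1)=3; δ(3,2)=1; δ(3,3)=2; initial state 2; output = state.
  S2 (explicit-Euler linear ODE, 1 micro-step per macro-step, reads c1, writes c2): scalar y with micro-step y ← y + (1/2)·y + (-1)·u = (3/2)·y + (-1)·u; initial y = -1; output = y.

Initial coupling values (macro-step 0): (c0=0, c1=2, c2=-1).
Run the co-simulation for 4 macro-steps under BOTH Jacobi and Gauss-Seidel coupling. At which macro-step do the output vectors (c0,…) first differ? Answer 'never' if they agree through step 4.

[Jacobi] macro 1: S0 reads c2=-1 → after 2×micro: 0; S1 reads c0=0 → after 3×micro: 2; S2 reads c1=2 → after 1×micro: -7/2 ⇒ (c0=0, c1=2, c2=-7/2)
[Jacobi] macro 2: S0 reads c2=-7/2 → after 2×micro: 0; S1 reads c0=0 → after 3×micro: 2; S2 reads c1=2 → after 1×micro: -29/4 ⇒ (c0=0, c1=2, c2=-29/4)
[Jacobi] macro 3: S0 reads c2=-29/4 → after 2×micro: 0; S1 reads c0=0 → after 3×micro: 2; S2 reads c1=2 → after 1×micro: -103/8 ⇒ (c0=0, c1=2, c2=-103/8)
[Jacobi] macro 4: S0 reads c2=-103/8 → after 2×micro: 0; S1 reads c0=0 → after 3×micro: 2; S2 reads c1=2 → after 1×micro: -341/16 ⇒ (c0=0, c1=2, c2=-341/16)
[Gauss-Seidel] macro 1: S0 reads c2=-1 → after 2×micro: 0; S1 reads c0=0 → after 3×micro: 2; S2 reads c1=2 → after 1×micro: -7/2 ⇒ (c0=0, c1=2, c2=-7/2)
[Gauss-Seidel] macro 2: S0 reads c2=-7/2 → after 2×micro: 0; S1 reads c0=0 → after 3×micro: 2; S2 reads c1=2 → after 1×micro: -29/4 ⇒ (c0=0, c1=2, c2=-29/4)
[Gauss-Seidel] macro 3: S0 reads c2=-29/4 → after 2×micro: 0; S1 reads c0=0 → after 3×micro: 2; S2 reads c1=2 → after 1×micro: -103/8 ⇒ (c0=0, c1=2, c2=-103/8)
[Gauss-Seidel] macro 4: S0 reads c2=-103/8 → after 2×micro: 0; S1 reads c0=0 → after 3×micro: 2; S2 reads c1=2 → after 1×micro: -341/16 ⇒ (c0=0, c1=2, c2=-341/16)

first divergence at macro-step: never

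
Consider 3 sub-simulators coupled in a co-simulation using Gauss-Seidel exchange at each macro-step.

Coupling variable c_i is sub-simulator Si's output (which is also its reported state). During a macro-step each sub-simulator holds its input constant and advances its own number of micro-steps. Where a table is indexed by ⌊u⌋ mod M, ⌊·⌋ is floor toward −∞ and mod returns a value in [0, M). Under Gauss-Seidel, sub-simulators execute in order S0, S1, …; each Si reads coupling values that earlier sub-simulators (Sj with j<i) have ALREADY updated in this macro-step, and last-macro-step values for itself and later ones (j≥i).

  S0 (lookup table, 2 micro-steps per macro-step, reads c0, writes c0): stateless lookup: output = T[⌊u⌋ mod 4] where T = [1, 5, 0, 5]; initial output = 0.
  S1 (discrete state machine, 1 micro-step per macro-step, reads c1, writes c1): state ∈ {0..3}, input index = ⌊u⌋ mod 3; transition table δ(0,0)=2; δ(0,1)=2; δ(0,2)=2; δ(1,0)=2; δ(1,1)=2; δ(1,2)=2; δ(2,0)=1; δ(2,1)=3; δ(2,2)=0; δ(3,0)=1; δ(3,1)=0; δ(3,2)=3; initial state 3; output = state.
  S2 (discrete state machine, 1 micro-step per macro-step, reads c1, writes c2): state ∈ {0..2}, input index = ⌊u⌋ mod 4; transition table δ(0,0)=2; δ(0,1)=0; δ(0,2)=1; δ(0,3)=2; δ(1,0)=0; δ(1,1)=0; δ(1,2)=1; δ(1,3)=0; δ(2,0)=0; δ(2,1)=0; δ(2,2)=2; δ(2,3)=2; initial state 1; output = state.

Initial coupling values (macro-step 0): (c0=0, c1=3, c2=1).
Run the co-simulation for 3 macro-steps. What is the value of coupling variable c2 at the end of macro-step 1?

c2 at macro-step 1 = 0

macro 1: S0 reads c0=0 → after 2×micro: 1; S1 reads c1=3 → after 1×micro: 1; S2 reads c1=1 → after 1×micro: 0 ⇒ (c0=1, c1=1, c2=0)
macro 2: S0 reads c0=1 → after 2×micro: 5; S1 reads c1=1 → after 1×micro: 2; S2 reads c1=2 → after 1×micro: 1 ⇒ (c0=5, c1=2, c2=1)
macro 3: S0 reads c0=5 → after 2×micro: 5; S1 reads c1=2 → after 1×micro: 0; S2 reads c1=0 → after 1×micro: 0 ⇒ (c0=5, c1=0, c2=0)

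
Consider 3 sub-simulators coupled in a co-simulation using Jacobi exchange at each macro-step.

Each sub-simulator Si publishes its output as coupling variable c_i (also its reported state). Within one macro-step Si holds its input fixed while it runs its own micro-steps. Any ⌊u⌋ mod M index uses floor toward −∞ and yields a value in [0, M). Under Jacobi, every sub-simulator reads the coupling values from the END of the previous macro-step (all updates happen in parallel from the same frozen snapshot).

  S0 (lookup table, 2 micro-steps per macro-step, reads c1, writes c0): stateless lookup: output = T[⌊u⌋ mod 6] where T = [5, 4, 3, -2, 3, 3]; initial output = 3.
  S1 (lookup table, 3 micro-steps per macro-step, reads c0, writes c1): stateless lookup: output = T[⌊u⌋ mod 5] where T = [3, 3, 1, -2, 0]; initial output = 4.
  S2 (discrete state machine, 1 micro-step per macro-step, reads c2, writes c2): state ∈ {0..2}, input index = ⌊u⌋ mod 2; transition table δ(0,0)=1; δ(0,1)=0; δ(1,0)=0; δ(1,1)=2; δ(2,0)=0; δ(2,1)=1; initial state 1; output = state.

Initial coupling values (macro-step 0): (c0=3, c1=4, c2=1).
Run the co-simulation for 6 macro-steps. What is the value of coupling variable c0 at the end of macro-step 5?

c0 at macro-step 5 = 3

macro 1: S0 reads c1=4 → after 2×micro: 3; S1 reads c0=3 → after 3×micro: -2; S2 reads c2=1 → after 1×micro: 2 ⇒ (c0=3, c1=-2, c2=2)
macro 2: S0 reads c1=-2 → after 2×micro: 3; S1 reads c0=3 → after 3×micro: -2; S2 reads c2=2 → after 1×micro: 0 ⇒ (c0=3, c1=-2, c2=0)
macro 3: S0 reads c1=-2 → after 2×micro: 3; S1 reads c0=3 → after 3×micro: -2; S2 reads c2=0 → after 1×micro: 1 ⇒ (c0=3, c1=-2, c2=1)
macro 4: S0 reads c1=-2 → after 2×micro: 3; S1 reads c0=3 → after 3×micro: -2; S2 reads c2=1 → after 1×micro: 2 ⇒ (c0=3, c1=-2, c2=2)
macro 5: S0 reads c1=-2 → after 2×micro: 3; S1 reads c0=3 → after 3×micro: -2; S2 reads c2=2 → after 1×micro: 0 ⇒ (c0=3, c1=-2, c2=0)
macro 6: S0 reads c1=-2 → after 2×micro: 3; S1 reads c0=3 → after 3×micro: -2; S2 reads c2=0 → after 1×micro: 1 ⇒ (c0=3, c1=-2, c2=1)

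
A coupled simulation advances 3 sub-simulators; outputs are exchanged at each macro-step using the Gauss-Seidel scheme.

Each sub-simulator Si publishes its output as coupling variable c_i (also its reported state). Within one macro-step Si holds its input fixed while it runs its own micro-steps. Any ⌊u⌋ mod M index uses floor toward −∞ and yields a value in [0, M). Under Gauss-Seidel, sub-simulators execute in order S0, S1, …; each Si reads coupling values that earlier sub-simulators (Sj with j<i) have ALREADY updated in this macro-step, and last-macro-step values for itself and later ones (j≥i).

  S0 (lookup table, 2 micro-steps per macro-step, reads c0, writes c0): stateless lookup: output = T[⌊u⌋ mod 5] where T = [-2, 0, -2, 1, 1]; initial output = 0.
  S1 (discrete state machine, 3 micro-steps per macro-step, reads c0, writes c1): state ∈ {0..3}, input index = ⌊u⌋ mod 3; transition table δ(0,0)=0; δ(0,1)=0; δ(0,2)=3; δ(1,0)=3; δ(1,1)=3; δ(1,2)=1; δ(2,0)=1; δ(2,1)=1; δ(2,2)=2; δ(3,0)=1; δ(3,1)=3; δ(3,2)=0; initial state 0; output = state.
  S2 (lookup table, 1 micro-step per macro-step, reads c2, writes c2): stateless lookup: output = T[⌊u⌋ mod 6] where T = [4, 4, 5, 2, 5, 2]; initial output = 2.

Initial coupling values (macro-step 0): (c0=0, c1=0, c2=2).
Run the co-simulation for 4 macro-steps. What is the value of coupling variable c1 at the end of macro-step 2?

c1 at macro-step 2 = 0

macro 1: S0 reads c0=0 → after 2×micro: -2; S1 reads c0=-2 → after 3×micro: 0; S2 reads c2=2 → after 1×micro: 5 ⇒ (c0=-2, c1=0, c2=5)
macro 2: S0 reads c0=-2 → after 2×micro: 1; S1 reads c0=1 → after 3×micro: 0; S2 reads c2=5 → after 1×micro: 2 ⇒ (c0=1, c1=0, c2=2)
macro 3: S0 reads c0=1 → after 2×micro: 0; S1 reads c0=0 → after 3×micro: 0; S2 reads c2=2 → after 1×micro: 5 ⇒ (c0=0, c1=0, c2=5)
macro 4: S0 reads c0=0 → after 2×micro: -2; S1 reads c0=-2 → after 3×micro: 0; S2 reads c2=5 → after 1×micro: 2 ⇒ (c0=-2, c1=0, c2=2)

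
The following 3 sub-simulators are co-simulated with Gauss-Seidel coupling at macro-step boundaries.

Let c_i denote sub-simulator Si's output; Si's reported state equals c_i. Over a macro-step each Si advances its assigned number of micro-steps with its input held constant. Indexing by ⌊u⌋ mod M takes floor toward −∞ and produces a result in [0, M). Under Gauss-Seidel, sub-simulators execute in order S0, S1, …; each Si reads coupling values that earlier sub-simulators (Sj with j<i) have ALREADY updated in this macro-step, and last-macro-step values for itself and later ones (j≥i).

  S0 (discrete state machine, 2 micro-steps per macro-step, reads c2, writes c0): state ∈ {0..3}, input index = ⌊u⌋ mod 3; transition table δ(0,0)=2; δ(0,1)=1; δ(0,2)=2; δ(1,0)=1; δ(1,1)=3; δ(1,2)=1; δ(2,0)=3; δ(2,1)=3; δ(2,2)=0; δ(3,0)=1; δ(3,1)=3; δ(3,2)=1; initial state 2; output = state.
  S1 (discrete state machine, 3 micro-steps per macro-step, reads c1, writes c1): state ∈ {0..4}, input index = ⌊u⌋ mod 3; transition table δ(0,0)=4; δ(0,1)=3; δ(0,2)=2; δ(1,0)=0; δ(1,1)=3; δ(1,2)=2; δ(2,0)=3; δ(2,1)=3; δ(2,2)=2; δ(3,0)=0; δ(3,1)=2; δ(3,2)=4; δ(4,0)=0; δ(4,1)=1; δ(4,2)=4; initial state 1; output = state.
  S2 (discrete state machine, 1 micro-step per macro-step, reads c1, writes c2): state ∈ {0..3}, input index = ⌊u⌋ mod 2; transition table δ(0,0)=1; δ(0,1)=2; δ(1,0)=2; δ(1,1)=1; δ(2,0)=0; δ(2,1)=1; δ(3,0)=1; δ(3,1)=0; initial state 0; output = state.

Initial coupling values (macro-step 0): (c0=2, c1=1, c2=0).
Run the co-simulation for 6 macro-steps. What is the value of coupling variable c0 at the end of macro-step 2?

c0 at macro-step 2 = 1

macro 1: S0 reads c2=0 → after 2×micro: 1; S1 reads c1=1 → after 3×micro: 3; S2 reads c1=3 → after 1×micro: 2 ⇒ (c0=1, c1=3, c2=2)
macro 2: S0 reads c2=2 → after 2×micro: 1; S1 reads c1=3 → after 3×micro: 0; S2 reads c1=0 → after 1×micro: 0 ⇒ (c0=1, c1=0, c2=0)
macro 3: S0 reads c2=0 → after 2×micro: 1; S1 reads c1=0 → after 3×micro: 4; S2 reads c1=4 → after 1×micro: 1 ⇒ (c0=1, c1=4, c2=1)
macro 4: S0 reads c2=1 → after 2×micro: 3; S1 reads c1=4 → after 3×micro: 2; S2 reads c1=2 → after 1×micro: 2 ⇒ (c0=3, c1=2, c2=2)
macro 5: S0 reads c2=2 → after 2×micro: 1; S1 reads c1=2 → after 3×micro: 2; S2 reads c1=2 → after 1×micro: 0 ⇒ (c0=1, c1=2, c2=0)
macro 6: S0 reads c2=0 → after 2×micro: 1; S1 reads c1=2 → after 3×micro: 2; S2 reads c1=2 → after 1×micro: 1 ⇒ (c0=1, c1=2, c2=1)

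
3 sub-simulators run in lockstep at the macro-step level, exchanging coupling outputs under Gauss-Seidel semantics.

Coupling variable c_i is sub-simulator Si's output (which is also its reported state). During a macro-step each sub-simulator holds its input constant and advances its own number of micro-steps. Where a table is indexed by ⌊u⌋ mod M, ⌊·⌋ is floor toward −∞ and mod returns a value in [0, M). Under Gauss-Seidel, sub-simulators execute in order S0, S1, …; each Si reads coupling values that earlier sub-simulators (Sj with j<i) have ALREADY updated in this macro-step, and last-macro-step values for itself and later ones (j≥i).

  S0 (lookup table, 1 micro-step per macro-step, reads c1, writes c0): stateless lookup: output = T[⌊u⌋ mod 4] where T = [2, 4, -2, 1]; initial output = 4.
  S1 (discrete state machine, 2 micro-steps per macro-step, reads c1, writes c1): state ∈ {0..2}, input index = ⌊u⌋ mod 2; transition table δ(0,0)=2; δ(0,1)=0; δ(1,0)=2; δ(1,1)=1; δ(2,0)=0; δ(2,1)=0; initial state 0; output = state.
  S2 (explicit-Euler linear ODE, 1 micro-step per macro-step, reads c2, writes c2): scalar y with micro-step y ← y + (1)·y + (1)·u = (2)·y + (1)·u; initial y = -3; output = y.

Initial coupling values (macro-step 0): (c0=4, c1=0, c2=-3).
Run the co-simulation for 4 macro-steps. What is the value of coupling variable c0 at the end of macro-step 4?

macro 1: S0 reads c1=0 → after 1×micro: 2; S1 reads c1=0 → after 2×micro: 0; S2 reads c2=-3 → after 1×micro: -9 ⇒ (c0=2, c1=0, c2=-9)
macro 2: S0 reads c1=0 → after 1×micro: 2; S1 reads c1=0 → after 2×micro: 0; S2 reads c2=-9 → after 1×micro: -27 ⇒ (c0=2, c1=0, c2=-27)
macro 3: S0 reads c1=0 → after 1×micro: 2; S1 reads c1=0 → after 2×micro: 0; S2 reads c2=-27 → after 1×micro: -81 ⇒ (c0=2, c1=0, c2=-81)
macro 4: S0 reads c1=0 → after 1×micro: 2; S1 reads c1=0 → after 2×micro: 0; S2 reads c2=-81 → after 1×micro: -243 ⇒ (c0=2, c1=0, c2=-243)

c0 at macro-step 4 = 2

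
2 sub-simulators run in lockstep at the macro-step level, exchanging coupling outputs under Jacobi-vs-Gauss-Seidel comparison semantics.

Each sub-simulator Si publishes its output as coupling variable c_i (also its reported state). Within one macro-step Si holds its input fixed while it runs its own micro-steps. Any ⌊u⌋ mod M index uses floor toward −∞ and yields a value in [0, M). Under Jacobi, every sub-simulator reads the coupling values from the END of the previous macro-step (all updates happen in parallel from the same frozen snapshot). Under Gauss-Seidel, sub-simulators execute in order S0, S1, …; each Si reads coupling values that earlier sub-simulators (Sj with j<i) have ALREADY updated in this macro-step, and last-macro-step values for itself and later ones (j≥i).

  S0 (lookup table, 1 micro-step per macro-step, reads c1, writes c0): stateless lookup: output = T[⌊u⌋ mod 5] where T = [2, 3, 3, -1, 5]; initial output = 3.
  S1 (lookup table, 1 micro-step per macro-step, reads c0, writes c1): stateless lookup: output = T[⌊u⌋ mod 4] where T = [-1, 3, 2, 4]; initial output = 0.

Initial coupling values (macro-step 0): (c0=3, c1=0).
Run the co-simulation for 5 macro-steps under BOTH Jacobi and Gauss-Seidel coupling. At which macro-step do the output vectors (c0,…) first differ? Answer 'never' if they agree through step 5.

[Jacobi] macro 1: S0 reads c1=0 → after 1×micro: 2; S1 reads c0=3 → after 1×micro: 4 ⇒ (c0=2, c1=4)
[Jacobi] macro 2: S0 reads c1=4 → after 1×micro: 5; S1 reads c0=2 → after 1×micro: 2 ⇒ (c0=5, c1=2)
[Jacobi] macro 3: S0 reads c1=2 → after 1×micro: 3; S1 reads c0=5 → after 1×micro: 3 ⇒ (c0=3, c1=3)
[Jacobi] macro 4: S0 reads c1=3 → after 1×micro: -1; S1 reads c0=3 → after 1×micro: 4 ⇒ (c0=-1, c1=4)
[Jacobi] macro 5: S0 reads c1=4 → after 1×micro: 5; S1 reads c0=-1 → after 1×micro: 4 ⇒ (c0=5, c1=4)
[Gauss-Seidel] macro 1: S0 reads c1=0 → after 1×micro: 2; S1 reads c0=2 → after 1×micro: 2 ⇒ (c0=2, c1=2)
[Gauss-Seidel] macro 2: S0 reads c1=2 → after 1×micro: 3; S1 reads c0=3 → after 1×micro: 4 ⇒ (c0=3, c1=4)
[Gauss-Seidel] macro 3: S0 reads c1=4 → after 1×micro: 5; S1 reads c0=5 → after 1×micro: 3 ⇒ (c0=5, c1=3)
[Gauss-Seidel] macro 4: S0 reads c1=3 → after 1×micro: -1; S1 reads c0=-1 → after 1×micro: 4 ⇒ (c0=-1, c1=4)
[Gauss-Seidel] macro 5: S0 reads c1=4 → after 1×micro: 5; S1 reads c0=5 → after 1×micro: 3 ⇒ (c0=5, c1=3)

first divergence at macro-step: 1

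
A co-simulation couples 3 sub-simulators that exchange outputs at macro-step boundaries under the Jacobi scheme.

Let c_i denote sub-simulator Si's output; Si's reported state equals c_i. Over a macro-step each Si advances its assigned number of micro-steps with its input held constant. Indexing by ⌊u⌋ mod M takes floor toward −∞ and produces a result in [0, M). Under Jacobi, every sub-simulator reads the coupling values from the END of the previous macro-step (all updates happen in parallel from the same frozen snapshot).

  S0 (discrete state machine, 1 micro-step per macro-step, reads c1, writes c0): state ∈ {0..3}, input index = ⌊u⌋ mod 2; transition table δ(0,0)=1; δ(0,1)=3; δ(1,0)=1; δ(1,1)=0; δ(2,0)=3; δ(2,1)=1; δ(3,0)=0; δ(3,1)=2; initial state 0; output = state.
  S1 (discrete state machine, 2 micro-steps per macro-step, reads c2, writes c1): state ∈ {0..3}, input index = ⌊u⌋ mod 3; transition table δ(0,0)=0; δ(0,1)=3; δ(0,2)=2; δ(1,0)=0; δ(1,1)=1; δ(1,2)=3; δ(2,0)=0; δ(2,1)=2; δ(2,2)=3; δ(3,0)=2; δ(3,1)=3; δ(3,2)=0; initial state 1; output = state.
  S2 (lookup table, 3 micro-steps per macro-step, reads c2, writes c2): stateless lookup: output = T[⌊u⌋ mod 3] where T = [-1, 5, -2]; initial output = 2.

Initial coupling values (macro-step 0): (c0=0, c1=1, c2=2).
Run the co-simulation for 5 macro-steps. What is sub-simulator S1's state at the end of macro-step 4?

S1 state at macro-step 4 = 2

macro 1: S0 reads c1=1 → after 1×micro: 3; S1 reads c2=2 → after 2×micro: 0; S2 reads c2=2 → after 3×micro: -2 ⇒ (c0=3, c1=0, c2=-2)
macro 2: S0 reads c1=0 → after 1×micro: 0; S1 reads c2=-2 → after 2×micro: 3; S2 reads c2=-2 → after 3×micro: 5 ⇒ (c0=0, c1=3, c2=5)
macro 3: S0 reads c1=3 → after 1×micro: 3; S1 reads c2=5 → after 2×micro: 2; S2 reads c2=5 → after 3×micro: -2 ⇒ (c0=3, c1=2, c2=-2)
macro 4: S0 reads c1=2 → after 1×micro: 0; S1 reads c2=-2 → after 2×micro: 2; S2 reads c2=-2 → after 3×micro: 5 ⇒ (c0=0, c1=2, c2=5)
macro 5: S0 reads c1=2 → after 1×micro: 1; S1 reads c2=5 → after 2×micro: 0; S2 reads c2=5 → after 3×micro: -2 ⇒ (c0=1, c1=0, c2=-2)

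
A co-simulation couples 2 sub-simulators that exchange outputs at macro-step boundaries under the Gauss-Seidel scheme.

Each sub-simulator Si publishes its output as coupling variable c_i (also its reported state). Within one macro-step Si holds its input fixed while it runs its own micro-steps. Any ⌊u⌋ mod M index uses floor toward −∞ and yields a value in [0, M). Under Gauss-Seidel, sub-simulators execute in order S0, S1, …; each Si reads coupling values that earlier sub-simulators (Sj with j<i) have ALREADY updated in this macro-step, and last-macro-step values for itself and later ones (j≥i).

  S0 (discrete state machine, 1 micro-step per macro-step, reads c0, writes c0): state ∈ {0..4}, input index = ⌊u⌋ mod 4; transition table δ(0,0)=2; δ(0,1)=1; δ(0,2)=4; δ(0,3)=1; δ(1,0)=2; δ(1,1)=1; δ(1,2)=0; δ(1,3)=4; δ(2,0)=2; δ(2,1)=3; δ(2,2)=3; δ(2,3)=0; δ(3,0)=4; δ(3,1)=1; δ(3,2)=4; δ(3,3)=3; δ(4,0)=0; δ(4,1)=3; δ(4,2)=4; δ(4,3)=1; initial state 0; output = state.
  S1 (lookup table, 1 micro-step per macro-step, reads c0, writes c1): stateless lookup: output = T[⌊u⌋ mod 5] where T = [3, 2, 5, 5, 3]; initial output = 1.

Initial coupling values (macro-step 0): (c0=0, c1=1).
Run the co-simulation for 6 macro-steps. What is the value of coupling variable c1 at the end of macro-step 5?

macro 1: S0 reads c0=0 → after 1×micro: 2; S1 reads c0=2 → after 1×micro: 5 ⇒ (c0=2, c1=5)
macro 2: S0 reads c0=2 → after 1×micro: 3; S1 reads c0=3 → after 1×micro: 5 ⇒ (c0=3, c1=5)
macro 3: S0 reads c0=3 → after 1×micro: 3; S1 reads c0=3 → after 1×micro: 5 ⇒ (c0=3, c1=5)
macro 4: S0 reads c0=3 → after 1×micro: 3; S1 reads c0=3 → after 1×micro: 5 ⇒ (c0=3, c1=5)
macro 5: S0 reads c0=3 → after 1×micro: 3; S1 reads c0=3 → after 1×micro: 5 ⇒ (c0=3, c1=5)
macro 6: S0 reads c0=3 → after 1×micro: 3; S1 reads c0=3 → after 1×micro: 5 ⇒ (c0=3, c1=5)

c1 at macro-step 5 = 5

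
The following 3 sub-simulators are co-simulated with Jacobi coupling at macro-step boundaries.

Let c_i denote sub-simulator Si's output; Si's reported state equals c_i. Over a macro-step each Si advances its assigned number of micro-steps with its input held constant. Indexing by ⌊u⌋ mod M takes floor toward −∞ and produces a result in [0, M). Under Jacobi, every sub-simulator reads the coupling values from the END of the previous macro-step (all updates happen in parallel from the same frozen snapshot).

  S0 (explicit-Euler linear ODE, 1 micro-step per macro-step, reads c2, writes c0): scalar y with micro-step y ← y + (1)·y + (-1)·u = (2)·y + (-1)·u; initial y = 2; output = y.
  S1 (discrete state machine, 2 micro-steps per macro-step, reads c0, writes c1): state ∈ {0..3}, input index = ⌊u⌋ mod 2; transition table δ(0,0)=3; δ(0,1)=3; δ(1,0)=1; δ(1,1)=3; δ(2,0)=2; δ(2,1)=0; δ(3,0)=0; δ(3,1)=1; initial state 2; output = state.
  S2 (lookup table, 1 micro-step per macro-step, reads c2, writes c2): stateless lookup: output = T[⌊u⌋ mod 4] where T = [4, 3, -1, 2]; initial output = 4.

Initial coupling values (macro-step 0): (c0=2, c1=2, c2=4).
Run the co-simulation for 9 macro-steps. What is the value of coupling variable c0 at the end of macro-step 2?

macro 1: S0 reads c2=4 → after 1×micro: 0; S1 reads c0=2 → after 2×micro: 2; S2 reads c2=4 → after 1×micro: 4 ⇒ (c0=0, c1=2, c2=4)
macro 2: S0 reads c2=4 → after 1×micro: -4; S1 reads c0=0 → after 2×micro: 2; S2 reads c2=4 → after 1×micro: 4 ⇒ (c0=-4, c1=2, c2=4)
macro 3: S0 reads c2=4 → after 1×micro: -12; S1 reads c0=-4 → after 2×micro: 2; S2 reads c2=4 → after 1×micro: 4 ⇒ (c0=-12, c1=2, c2=4)
macro 4: S0 reads c2=4 → after 1×micro: -28; S1 reads c0=-12 → after 2×micro: 2; S2 reads c2=4 → after 1×micro: 4 ⇒ (c0=-28, c1=2, c2=4)
macro 5: S0 reads c2=4 → after 1×micro: -60; S1 reads c0=-28 → after 2×micro: 2; S2 reads c2=4 → after 1×micro: 4 ⇒ (c0=-60, c1=2, c2=4)
macro 6: S0 reads c2=4 → after 1×micro: -124; S1 reads c0=-60 → after 2×micro: 2; S2 reads c2=4 → after 1×micro: 4 ⇒ (c0=-124, c1=2, c2=4)
macro 7: S0 reads c2=4 → after 1×micro: -252; S1 reads c0=-124 → after 2×micro: 2; S2 reads c2=4 → after 1×micro: 4 ⇒ (c0=-252, c1=2, c2=4)
macro 8: S0 reads c2=4 → after 1×micro: -508; S1 reads c0=-252 → after 2×micro: 2; S2 reads c2=4 → after 1×micro: 4 ⇒ (c0=-508, c1=2, c2=4)
macro 9: S0 reads c2=4 → after 1×micro: -1020; S1 reads c0=-508 → after 2×micro: 2; S2 reads c2=4 → after 1×micro: 4 ⇒ (c0=-1020, c1=2, c2=4)

c0 at macro-step 2 = -4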